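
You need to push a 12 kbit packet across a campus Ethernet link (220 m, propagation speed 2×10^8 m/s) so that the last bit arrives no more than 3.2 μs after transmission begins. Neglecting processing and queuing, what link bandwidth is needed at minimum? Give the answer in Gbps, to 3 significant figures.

Propagation delay = 220 / 200000000 = 1.1 μs.
Transmission budget = 3.2 − 1.1 = 2.1 μs.
R ≥ L / t_tx = 12000 bits / 2.1e-06 s = 5.71 Gbps.

5.71 Gbps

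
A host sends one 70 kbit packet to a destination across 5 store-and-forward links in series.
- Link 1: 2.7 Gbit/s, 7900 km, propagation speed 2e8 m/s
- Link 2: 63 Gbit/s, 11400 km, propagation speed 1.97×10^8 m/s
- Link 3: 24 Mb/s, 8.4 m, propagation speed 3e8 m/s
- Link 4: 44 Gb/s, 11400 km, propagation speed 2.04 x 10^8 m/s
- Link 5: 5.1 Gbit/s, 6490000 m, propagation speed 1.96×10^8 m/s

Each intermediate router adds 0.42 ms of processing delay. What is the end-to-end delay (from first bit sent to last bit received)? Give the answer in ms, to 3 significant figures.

191 ms

L = 70000 bits.
Transmission delays (L/R per hop): 0.0259259, 0.00111111, 2.91667, 0.00159091, 0.0137255 ms; sum = 2.95902 ms.
Propagation delays (d/s per hop): 39.5, 57.868, 2.8e-05, 55.8824, 33.1122 ms; sum = 186.363 ms.
Processing at 4 router(s): 4 × 0.42 ms = 1.68 ms.
End-to-end = 191 ms.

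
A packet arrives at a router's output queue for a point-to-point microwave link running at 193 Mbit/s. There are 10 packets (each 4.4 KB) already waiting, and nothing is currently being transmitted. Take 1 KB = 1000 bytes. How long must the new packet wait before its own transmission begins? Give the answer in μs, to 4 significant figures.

Each queued packet: L/R = 35200/193000000 = 182.383 μs.
10 queued → 1823.83 μs.
Queuing delay = 1824 μs.

1824 μs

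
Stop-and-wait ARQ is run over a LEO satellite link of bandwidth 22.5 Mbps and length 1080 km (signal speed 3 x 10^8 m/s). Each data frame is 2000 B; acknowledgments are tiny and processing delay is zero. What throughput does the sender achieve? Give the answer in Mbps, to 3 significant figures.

t_tx = L/R = 16000/22500000 = 0.000711111 s.
t_prop = 1080000/300000000 = 0.0036 s; RTT = 0.0072 s.
Cycle = t_tx + RTT = 0.00791111 s.
Throughput = L / cycle = 16000 / 0.00791111 = 2.02 Mbps.

2.02 Mbps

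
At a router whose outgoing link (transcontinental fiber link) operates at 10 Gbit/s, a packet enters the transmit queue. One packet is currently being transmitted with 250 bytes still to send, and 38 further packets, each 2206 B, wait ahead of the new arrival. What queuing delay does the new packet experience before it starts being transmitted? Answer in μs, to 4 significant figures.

67.26 μs

Each queued packet: L/R = 17648/10000000000 = 1.7648 μs.
38 queued → 67.0624 μs.
Plus remaining 2000 bits of current packet: 0.2 μs.
Queuing delay = 67.26 μs.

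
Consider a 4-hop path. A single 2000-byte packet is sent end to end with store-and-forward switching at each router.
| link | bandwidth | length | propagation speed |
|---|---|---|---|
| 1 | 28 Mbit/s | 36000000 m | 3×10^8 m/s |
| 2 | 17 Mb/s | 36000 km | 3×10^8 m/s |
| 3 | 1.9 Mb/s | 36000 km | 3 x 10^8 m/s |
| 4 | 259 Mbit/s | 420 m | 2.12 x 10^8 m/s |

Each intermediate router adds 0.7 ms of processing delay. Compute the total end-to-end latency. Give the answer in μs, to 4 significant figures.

372100 μs

L = 2000 × 8 = 16000 bits.
Transmission delays (L/R per hop): 571.429, 941.176, 8421.05, 61.7761 μs; sum = 9995.43 μs.
Propagation delays (d/s per hop): 120000, 120000, 120000, 1.98113 μs; sum = 360002 μs.
Processing at 3 router(s): 3 × 0.7 ms = 2100 μs.
End-to-end = 372100 μs.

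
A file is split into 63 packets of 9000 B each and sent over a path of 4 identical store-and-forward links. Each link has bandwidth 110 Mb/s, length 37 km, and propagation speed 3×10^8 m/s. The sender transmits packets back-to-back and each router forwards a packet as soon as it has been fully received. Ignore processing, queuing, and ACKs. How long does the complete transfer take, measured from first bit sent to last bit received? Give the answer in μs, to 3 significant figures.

Per-hop transmission t_tx = L/R = 72000/110000000 = 654.545 μs.
Per-hop propagation t_prop = 37000/300000000 = 123.333 μs.
Pipeline fill: first packet needs 4·t_tx to clear all hops; remaining 62 packets each add one t_tx.
Total = (4+63-1)·t_tx + 4·t_prop = 66·654.545 + 4·123.333 = 43700 μs.

43700 μs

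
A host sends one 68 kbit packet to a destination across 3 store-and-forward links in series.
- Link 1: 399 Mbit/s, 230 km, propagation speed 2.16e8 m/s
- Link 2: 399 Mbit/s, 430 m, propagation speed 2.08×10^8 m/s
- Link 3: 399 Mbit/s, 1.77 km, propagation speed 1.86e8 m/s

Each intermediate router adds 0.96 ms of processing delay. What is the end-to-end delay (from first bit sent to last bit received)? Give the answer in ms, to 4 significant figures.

3.508 ms

L = 68000 bits.
Transmission delay per hop = L/R = 68000/399000000 = 0.170426 ms; 3 hops → 0.511278 ms.
Propagation delays (d/s per hop): 1.06481, 0.00206731, 0.00951613 ms; sum = 1.0764 ms.
Processing at 2 router(s): 2 × 0.96 ms = 1.92 ms.
End-to-end = 3.508 ms.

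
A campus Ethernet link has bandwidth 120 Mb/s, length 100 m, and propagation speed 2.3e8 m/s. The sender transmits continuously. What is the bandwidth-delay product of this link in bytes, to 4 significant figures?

Propagation delay = 100 / 2.3e+08 = 4.34783e-07 s.
BDP = R × t_prop = 120000000 × 4.34783e-07 = 52.1739 bits.
In bytes: 52.1739/8 = 6.522 bytes.

6.522 bytes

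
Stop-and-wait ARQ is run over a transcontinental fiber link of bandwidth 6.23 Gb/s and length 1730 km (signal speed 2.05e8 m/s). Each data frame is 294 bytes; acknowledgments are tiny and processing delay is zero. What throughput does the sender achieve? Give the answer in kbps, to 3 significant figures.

t_tx = L/R = 2352/6230000000 = 3.77528e-07 s.
t_prop = 1730000/2.05e+08 = 0.00843902 s; RTT = 0.016878 s.
Cycle = t_tx + RTT = 0.0168784 s.
Throughput = L / cycle = 2352 / 0.0168784 = 139 kbps.

139 kbps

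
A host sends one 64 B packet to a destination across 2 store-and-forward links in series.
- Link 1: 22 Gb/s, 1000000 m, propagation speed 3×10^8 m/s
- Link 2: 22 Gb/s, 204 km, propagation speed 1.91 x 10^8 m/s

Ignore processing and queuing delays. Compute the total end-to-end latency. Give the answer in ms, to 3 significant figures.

4.40 ms

L = 64 × 8 = 512 bits.
Transmission delay per hop = L/R = 512/22000000000 = 2.32727e-05 ms; 2 hops → 4.65455e-05 ms.
Propagation delays (d/s per hop): 3.33333, 1.06806 ms; sum = 4.4014 ms.
End-to-end = 4.40 ms.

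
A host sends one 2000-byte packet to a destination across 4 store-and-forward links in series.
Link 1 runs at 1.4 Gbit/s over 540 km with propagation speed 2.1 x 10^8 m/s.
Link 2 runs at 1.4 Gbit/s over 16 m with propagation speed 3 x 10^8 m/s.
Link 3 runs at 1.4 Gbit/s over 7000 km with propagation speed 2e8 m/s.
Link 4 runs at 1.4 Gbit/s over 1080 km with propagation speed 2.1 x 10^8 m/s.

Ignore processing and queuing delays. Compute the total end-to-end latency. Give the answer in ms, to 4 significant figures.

42.76 ms

L = 2000 × 8 = 16000 bits.
Transmission delay per hop = L/R = 16000/1400000000 = 0.0114286 ms; 4 hops → 0.0457143 ms.
Propagation delays (d/s per hop): 2.57143, 5.33333e-05, 35, 5.14286 ms; sum = 42.7143 ms.
End-to-end = 42.76 ms.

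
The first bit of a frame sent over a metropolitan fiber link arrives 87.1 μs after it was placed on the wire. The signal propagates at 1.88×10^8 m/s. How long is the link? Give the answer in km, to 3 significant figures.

16.4 km

d = s × t_prop = 188000000 × 8.71e-05 = 16.4 km.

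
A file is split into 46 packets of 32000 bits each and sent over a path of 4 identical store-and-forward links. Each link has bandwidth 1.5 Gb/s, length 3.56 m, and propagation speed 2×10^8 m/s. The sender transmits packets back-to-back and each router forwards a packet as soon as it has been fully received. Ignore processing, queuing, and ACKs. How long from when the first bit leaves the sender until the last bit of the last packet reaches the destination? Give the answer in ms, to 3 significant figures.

Per-hop transmission t_tx = L/R = 32000/1500000000 = 0.0213333 ms.
Per-hop propagation t_prop = 3.56/200000000 = 1.78e-05 ms.
Pipeline fill: first packet needs 4·t_tx to clear all hops; remaining 45 packets each add one t_tx.
Total = (4+46-1)·t_tx + 4·t_prop = 49·0.0213333 + 4·1.78e-05 = 1.05 ms.

1.05 ms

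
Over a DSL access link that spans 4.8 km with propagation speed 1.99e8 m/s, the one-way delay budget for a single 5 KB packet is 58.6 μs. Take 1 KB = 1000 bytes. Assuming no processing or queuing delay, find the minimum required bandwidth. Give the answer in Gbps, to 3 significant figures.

1.16 Gbps

L = 40000 bits.
Propagation delay = 4800 / 199000000 = 24.1206 μs.
Transmission budget = 58.6 − 24.1206 = 34.4794 μs.
R ≥ L / t_tx = 40000 bits / 3.44794e-05 s = 1.16 Gbps.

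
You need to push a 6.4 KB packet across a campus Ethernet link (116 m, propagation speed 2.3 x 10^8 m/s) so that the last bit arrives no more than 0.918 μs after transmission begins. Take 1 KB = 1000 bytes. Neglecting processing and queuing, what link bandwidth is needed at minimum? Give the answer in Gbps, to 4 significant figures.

123.8 Gbps

L = 51200 bits.
Propagation delay = 116 / 2.3e+08 = 0.504348 μs.
Transmission budget = 0.918 − 0.504348 = 0.413652 μs.
R ≥ L / t_tx = 51200 bits / 4.13652e-07 s = 123.8 Gbps.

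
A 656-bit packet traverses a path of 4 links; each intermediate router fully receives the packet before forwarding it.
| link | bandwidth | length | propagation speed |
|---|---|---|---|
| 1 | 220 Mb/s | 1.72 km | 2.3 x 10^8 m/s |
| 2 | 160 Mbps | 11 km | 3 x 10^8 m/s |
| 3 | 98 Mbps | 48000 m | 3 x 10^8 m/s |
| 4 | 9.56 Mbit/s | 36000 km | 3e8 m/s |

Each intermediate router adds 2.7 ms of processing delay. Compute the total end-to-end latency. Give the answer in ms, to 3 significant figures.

Transmission delays (L/R per hop): 0.00298182, 0.0041, 0.00669388, 0.0686192 ms; sum = 0.0823949 ms.
Propagation delays (d/s per hop): 0.00747826, 0.0366667, 0.16, 120 ms; sum = 120.204 ms.
Processing at 3 router(s): 3 × 2.7 ms = 8.1 ms.
End-to-end = 128 ms.

128 ms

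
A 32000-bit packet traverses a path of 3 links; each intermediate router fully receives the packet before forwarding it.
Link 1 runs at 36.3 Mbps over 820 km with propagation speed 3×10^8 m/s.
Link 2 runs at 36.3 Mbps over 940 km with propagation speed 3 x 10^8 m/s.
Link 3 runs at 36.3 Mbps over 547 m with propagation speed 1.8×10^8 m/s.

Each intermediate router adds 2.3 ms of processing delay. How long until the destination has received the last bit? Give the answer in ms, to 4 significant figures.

13.11 ms

Transmission delay per hop = L/R = 32000/36300000 = 0.881543 ms; 3 hops → 2.64463 ms.
Propagation delays (d/s per hop): 2.73333, 3.13333, 0.00303889 ms; sum = 5.86971 ms.
Processing at 2 router(s): 2 × 2.3 ms = 4.6 ms.
End-to-end = 13.11 ms.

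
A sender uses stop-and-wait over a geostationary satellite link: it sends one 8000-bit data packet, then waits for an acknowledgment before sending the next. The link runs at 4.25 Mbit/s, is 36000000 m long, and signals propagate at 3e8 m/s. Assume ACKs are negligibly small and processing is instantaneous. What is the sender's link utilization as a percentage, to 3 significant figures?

0.778 %

t_tx = L/R = 8000/4250000 = 0.00188235 s.
t_prop = 36000000/300000000 = 0.12 s; RTT = 0.24 s.
Cycle = t_tx + RTT = 0.241882 s.
Utilization = t_tx / cycle = 0.00188235/0.241882 = 0.778 %.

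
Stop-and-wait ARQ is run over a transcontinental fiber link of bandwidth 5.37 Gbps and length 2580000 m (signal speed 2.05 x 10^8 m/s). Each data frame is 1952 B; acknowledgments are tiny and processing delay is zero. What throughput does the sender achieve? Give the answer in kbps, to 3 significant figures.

t_tx = L/R = 15616/5370000000 = 2.90801e-06 s.
t_prop = 2580000/2.05e+08 = 0.0125854 s; RTT = 0.0251707 s.
Cycle = t_tx + RTT = 0.0251736 s.
Throughput = L / cycle = 15616 / 0.0251736 = 620 kbps.

620 kbps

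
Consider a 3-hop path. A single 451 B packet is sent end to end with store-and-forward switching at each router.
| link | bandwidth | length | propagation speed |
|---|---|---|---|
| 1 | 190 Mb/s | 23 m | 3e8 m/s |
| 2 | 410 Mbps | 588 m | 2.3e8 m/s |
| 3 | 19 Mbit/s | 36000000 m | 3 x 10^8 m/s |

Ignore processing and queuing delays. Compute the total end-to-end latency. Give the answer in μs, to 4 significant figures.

120200 μs

L = 451 × 8 = 3608 bits.
Transmission delays (L/R per hop): 18.9895, 8.8, 189.895 μs; sum = 217.684 μs.
Propagation delays (d/s per hop): 0.0766667, 2.55652, 120000 μs; sum = 120003 μs.
End-to-end = 120200 μs.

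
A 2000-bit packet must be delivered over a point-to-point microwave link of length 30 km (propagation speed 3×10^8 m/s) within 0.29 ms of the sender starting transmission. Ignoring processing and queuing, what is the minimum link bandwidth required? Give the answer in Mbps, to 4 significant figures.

10.53 Mbps

Propagation delay = 30000 / 300000000 = 0.1 ms.
Transmission budget = 0.29 − 0.1 = 0.19 ms.
R ≥ L / t_tx = 2000 bits / 0.00019 s = 10.53 Mbps.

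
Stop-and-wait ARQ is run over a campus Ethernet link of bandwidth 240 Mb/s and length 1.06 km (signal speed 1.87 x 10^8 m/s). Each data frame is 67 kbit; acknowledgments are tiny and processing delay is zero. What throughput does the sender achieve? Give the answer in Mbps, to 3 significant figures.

t_tx = L/R = 67000/240000000 = 0.000279167 s.
t_prop = 1060/187000000 = 5.66845e-06 s; RTT = 1.13369e-05 s.
Cycle = t_tx + RTT = 0.000290504 s.
Throughput = L / cycle = 67000 / 0.000290504 = 231 Mbps.

231 Mbps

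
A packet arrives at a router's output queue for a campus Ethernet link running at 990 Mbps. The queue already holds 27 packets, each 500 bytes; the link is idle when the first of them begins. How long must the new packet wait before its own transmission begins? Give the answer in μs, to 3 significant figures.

Each queued packet: L/R = 4000/990000000 = 4.0404 μs.
27 queued → 109.091 μs.
Queuing delay = 109 μs.

109 μs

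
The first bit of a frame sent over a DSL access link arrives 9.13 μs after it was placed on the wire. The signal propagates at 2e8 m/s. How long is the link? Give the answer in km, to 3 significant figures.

d = s × t_prop = 200000000 × 9.13e-06 = 1.83 km.

1.83 km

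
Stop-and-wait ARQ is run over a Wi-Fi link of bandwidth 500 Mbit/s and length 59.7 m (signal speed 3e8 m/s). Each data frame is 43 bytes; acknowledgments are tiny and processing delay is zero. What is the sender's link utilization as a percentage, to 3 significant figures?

t_tx = L/R = 344/500000000 = 6.88e-07 s.
t_prop = 59.7/300000000 = 1.99e-07 s; RTT = 3.98e-07 s.
Cycle = t_tx + RTT = 1.086e-06 s.
Utilization = t_tx / cycle = 6.88e-07/1.086e-06 = 63.4 %.

63.4 %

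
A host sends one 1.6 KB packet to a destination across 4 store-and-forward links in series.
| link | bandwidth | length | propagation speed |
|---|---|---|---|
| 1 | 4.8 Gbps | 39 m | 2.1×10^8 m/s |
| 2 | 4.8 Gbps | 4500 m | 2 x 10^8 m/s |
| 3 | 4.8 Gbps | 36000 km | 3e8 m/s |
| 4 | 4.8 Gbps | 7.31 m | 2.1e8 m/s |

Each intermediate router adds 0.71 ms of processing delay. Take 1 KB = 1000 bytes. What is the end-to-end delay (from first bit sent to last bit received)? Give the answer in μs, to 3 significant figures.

L = 12800 bits.
Transmission delay per hop = L/R = 12800/4800000000 = 2.66667 μs; 4 hops → 10.6667 μs.
Propagation delays (d/s per hop): 0.185714, 22.5, 120000, 0.0348095 μs; sum = 120023 μs.
Processing at 3 router(s): 3 × 0.71 ms = 2130 μs.
End-to-end = 122000 μs.

122000 μs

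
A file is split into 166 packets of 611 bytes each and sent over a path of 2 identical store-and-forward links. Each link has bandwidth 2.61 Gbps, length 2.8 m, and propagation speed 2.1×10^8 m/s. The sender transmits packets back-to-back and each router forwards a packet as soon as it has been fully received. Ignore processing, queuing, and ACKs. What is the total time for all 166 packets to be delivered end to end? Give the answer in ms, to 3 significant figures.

0.313 ms

Per-hop transmission t_tx = L/R = 4888/2610000000 = 0.0018728 ms.
Per-hop propagation t_prop = 2.8/210000000 = 1.33333e-05 ms.
Pipeline fill: first packet needs 2·t_tx to clear all hops; remaining 165 packets each add one t_tx.
Total = (2+166-1)·t_tx + 2·t_prop = 167·0.0018728 + 2·1.33333e-05 = 0.313 ms.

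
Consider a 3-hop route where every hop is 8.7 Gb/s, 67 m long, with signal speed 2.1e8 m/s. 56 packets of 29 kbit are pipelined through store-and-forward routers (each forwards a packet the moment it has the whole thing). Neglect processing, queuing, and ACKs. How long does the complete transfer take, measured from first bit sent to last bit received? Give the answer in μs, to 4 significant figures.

Per-hop transmission t_tx = L/R = 29000/8700000000 = 3.33333 μs.
Per-hop propagation t_prop = 67/210000000 = 0.319048 μs.
Pipeline fill: first packet needs 3·t_tx to clear all hops; remaining 55 packets each add one t_tx.
Total = (3+56-1)·t_tx + 3·t_prop = 58·3.33333 + 3·0.319048 = 194.3 μs.

194.3 μs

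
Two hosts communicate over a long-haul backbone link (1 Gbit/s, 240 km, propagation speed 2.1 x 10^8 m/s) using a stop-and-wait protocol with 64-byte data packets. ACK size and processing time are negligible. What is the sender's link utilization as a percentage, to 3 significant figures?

t_tx = L/R = 512/1000000000 = 5.12e-07 s.
t_prop = 240000/210000000 = 0.00114286 s; RTT = 0.00228571 s.
Cycle = t_tx + RTT = 0.00228623 s.
Utilization = t_tx / cycle = 5.12e-07/0.00228623 = 0.0224 %.

0.0224 %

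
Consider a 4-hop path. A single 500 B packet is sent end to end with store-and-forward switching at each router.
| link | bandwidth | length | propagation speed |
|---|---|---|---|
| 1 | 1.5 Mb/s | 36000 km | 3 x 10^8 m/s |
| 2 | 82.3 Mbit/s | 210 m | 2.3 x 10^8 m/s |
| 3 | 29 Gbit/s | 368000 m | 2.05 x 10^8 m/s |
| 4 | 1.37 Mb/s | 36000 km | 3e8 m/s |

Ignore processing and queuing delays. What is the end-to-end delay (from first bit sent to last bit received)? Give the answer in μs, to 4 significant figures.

L = 500 × 8 = 4000 bits.
Transmission delays (L/R per hop): 2666.67, 48.6027, 0.137931, 2919.71 μs; sum = 5635.12 μs.
Propagation delays (d/s per hop): 120000, 0.913043, 1795.12, 120000 μs; sum = 241796 μs.
End-to-end = 247400 μs.

247400 μs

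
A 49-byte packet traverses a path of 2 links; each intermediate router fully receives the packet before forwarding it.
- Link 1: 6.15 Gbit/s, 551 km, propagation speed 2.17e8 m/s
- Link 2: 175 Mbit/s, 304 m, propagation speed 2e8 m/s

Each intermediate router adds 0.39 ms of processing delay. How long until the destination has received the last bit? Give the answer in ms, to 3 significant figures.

L = 49 × 8 = 392 bits.
Transmission delays (L/R per hop): 6.37398e-05, 0.00224 ms; sum = 0.00230374 ms.
Propagation delays (d/s per hop): 2.53917, 0.00152 ms; sum = 2.54069 ms.
Processing at 1 router(s): 1 × 0.39 ms = 0.39 ms.
End-to-end = 2.93 ms.

2.93 ms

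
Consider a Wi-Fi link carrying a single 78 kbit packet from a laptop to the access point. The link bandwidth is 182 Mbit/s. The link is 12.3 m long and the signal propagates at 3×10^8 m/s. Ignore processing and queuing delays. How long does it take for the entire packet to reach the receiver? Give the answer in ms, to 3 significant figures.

L = 78000 bits.
Transmission delay = L/R = 78000 / 182000000 = 0.428571 ms.
Propagation delay = d/s = 12.3 m / 300000000 m/s = 4.1e-05 ms.
Total = 0.429 ms.

0.429 ms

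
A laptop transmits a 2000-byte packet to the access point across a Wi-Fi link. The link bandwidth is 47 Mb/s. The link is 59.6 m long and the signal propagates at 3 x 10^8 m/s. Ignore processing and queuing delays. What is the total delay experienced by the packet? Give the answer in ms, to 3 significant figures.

0.341 ms

L = 2000 × 8 = 16000 bits.
Transmission delay = L/R = 16000 / 47000000 = 0.340426 ms.
Propagation delay = d/s = 59.6 m / 300000000 m/s = 0.000198667 ms.
Total = 0.341 ms.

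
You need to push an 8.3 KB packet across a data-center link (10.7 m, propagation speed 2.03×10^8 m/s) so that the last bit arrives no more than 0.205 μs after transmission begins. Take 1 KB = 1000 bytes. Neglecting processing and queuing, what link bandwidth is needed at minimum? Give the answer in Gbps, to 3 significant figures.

L = 66400 bits.
Propagation delay = 10.7 / 2.03e+08 = 0.0527094 μs.
Transmission budget = 0.205 − 0.0527094 = 0.152291 μs.
R ≥ L / t_tx = 66400 bits / 1.52291e-07 s = 436 Gbps.

436 Gbps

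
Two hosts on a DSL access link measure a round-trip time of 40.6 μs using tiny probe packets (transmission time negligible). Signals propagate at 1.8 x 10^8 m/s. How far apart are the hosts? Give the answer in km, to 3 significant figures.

3.65 km

One-way propagation = RTT/2 = 20.3 μs.
d = s × t = 180000000 × 2.03e-05 = 3.65 km.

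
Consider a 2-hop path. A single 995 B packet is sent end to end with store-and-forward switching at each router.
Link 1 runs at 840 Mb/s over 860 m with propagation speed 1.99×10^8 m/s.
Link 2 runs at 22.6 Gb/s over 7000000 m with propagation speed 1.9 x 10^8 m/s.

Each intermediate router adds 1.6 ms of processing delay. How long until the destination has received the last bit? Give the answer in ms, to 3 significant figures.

L = 995 × 8 = 7960 bits.
Transmission delays (L/R per hop): 0.00947619, 0.000352212 ms; sum = 0.0098284 ms.
Propagation delays (d/s per hop): 0.00432161, 36.8421 ms; sum = 36.8464 ms.
Processing at 1 router(s): 1 × 1.6 ms = 1.6 ms.
End-to-end = 38.5 ms.

38.5 ms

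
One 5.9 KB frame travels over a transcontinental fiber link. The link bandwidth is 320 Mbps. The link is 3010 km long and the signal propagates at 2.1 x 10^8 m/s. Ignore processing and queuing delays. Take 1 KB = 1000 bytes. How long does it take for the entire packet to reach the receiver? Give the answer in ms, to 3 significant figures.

L = 47200 bits.
Transmission delay = L/R = 47200 / 320000000 = 0.1475 ms.
Propagation delay = d/s = 3010000 m / 210000000 m/s = 14.3333 ms.
Total = 14.5 ms.

14.5 ms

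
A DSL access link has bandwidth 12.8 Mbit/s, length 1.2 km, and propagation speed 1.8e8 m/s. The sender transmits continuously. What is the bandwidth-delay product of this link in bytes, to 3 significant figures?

Propagation delay = 1200 / 180000000 = 6.66667e-06 s.
BDP = R × t_prop = 12800000 × 6.66667e-06 = 85.3333 bits.
In bytes: 85.3333/8 = 10.7 bytes.

10.7 bytes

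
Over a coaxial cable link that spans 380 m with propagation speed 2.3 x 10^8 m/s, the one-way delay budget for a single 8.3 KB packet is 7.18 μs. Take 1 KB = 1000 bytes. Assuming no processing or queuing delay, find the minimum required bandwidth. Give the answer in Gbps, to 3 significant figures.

L = 66400 bits.
Propagation delay = 380 / 2.3e+08 = 1.65217 μs.
Transmission budget = 7.18 − 1.65217 = 5.52783 μs.
R ≥ L / t_tx = 66400 bits / 5.52783e-06 s = 12.0 Gbps.

12.0 Gbps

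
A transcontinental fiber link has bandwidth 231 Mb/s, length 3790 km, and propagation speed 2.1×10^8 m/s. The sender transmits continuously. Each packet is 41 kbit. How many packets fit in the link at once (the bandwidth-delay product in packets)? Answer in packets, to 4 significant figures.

Propagation delay = 3790000 / 210000000 = 0.0180476 s.
BDP = R × t_prop = 231000000 × 0.0180476 = 4169000 bits.
In packets of 41000 bits: 101.7 packets.

101.7 packets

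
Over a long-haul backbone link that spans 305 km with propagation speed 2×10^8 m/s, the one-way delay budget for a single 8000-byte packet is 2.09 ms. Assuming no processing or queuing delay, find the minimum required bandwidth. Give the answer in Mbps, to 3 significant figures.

113 Mbps

L = 64000 bits.
Propagation delay = 305000 / 200000000 = 1.525 ms.
Transmission budget = 2.09 − 1.525 = 0.565 ms.
R ≥ L / t_tx = 64000 bits / 0.000565 s = 113 Mbps.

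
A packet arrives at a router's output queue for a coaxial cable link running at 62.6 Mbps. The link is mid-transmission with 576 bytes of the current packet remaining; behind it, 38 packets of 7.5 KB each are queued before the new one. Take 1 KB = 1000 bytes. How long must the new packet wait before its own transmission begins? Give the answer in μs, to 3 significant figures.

Each queued packet: L/R = 60000/62600000 = 958.466 μs.
38 queued → 36421.7 μs.
Plus remaining 4608 bits of current packet: 73.6102 μs.
Queuing delay = 36500 μs.

36500 μs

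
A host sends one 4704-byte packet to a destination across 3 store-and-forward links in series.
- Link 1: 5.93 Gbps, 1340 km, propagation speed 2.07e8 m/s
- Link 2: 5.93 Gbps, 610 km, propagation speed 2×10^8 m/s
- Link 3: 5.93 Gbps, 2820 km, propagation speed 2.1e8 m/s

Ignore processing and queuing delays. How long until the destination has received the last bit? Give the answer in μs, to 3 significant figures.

L = 4704 × 8 = 37632 bits.
Transmission delay per hop = L/R = 37632/5930000000 = 6.34604 μs; 3 hops → 19.0381 μs.
Propagation delays (d/s per hop): 6473.43, 3050, 13428.6 μs; sum = 22952 μs.
End-to-end = 23000 μs.

23000 μs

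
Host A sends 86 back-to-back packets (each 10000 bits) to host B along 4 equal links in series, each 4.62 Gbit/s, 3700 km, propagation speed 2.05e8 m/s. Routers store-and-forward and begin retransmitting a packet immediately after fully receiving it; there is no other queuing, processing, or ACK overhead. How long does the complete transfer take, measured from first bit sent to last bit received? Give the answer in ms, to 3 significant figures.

Per-hop transmission t_tx = L/R = 10000/4620000000 = 0.0021645 ms.
Per-hop propagation t_prop = 3700000/2.05e+08 = 18.0488 ms.
Pipeline fill: first packet needs 4·t_tx to clear all hops; remaining 85 packets each add one t_tx.
Total = (4+86-1)·t_tx + 4·t_prop = 89·0.0021645 + 4·18.0488 = 72.4 ms.

72.4 ms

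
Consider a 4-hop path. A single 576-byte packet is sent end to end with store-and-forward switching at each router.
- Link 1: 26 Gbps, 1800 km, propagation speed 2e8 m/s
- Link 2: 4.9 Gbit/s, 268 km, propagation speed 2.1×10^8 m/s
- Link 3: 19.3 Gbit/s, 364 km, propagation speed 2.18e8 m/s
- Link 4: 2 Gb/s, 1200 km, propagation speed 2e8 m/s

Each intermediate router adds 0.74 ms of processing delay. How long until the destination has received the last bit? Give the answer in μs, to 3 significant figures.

20200 μs

L = 576 × 8 = 4608 bits.
Transmission delays (L/R per hop): 0.177231, 0.940408, 0.238756, 2.304 μs; sum = 3.6604 μs.
Propagation delays (d/s per hop): 9000, 1276.19, 1669.72, 6000 μs; sum = 17945.9 μs.
Processing at 3 router(s): 3 × 0.74 ms = 2220 μs.
End-to-end = 20200 μs.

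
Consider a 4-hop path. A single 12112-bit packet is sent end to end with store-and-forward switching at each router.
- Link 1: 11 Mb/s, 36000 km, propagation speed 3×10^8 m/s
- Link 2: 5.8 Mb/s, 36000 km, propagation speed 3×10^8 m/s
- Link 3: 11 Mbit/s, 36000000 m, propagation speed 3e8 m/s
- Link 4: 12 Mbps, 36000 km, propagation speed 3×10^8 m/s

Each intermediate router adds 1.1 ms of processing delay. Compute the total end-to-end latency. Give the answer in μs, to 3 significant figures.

489000 μs

Transmission delays (L/R per hop): 1101.09, 2088.28, 1101.09, 1009.33 μs; sum = 5299.79 μs.
Propagation delays (d/s per hop): 120000, 120000, 120000, 120000 μs; sum = 480000 μs.
Processing at 3 router(s): 3 × 1.1 ms = 3300 μs.
End-to-end = 489000 μs.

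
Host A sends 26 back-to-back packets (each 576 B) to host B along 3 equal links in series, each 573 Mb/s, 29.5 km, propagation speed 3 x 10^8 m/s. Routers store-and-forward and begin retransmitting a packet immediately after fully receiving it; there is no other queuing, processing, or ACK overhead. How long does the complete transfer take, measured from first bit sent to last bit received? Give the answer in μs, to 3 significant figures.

520 μs

Per-hop transmission t_tx = L/R = 4608/573000000 = 8.04188 μs.
Per-hop propagation t_prop = 29500/300000000 = 98.3333 μs.
Pipeline fill: first packet needs 3·t_tx to clear all hops; remaining 25 packets each add one t_tx.
Total = (3+26-1)·t_tx + 3·t_prop = 28·8.04188 + 3·98.3333 = 520 μs.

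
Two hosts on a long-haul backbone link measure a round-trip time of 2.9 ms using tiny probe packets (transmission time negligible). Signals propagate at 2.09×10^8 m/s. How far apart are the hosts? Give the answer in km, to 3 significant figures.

One-way propagation = RTT/2 = 1.45 ms.
d = s × t = 209000000 × 0.00145 = 303 km.

303 km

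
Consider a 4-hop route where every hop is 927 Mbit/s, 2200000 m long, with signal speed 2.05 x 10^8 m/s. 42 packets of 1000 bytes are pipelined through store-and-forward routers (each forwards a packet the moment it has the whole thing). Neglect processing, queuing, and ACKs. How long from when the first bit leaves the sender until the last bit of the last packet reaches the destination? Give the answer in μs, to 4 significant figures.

43320 μs

Per-hop transmission t_tx = L/R = 8000/927000000 = 8.62999 μs.
Per-hop propagation t_prop = 2200000/2.05e+08 = 10731.7 μs.
Pipeline fill: first packet needs 4·t_tx to clear all hops; remaining 41 packets each add one t_tx.
Total = (4+42-1)·t_tx + 4·t_prop = 45·8.62999 + 4·10731.7 = 43320 μs.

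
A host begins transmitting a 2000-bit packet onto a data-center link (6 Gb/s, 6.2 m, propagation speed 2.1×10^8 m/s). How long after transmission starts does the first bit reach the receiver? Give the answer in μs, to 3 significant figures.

0.0295 μs

First bit experiences only propagation delay: d/s = 6.2/210000000 = 0.0295 μs.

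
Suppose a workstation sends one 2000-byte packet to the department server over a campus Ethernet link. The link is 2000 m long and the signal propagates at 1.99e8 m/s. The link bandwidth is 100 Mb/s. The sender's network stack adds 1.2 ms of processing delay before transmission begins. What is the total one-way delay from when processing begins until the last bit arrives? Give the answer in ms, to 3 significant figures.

1.37 ms

L = 2000 × 8 = 16000 bits.
Transmission delay = L/R = 16000 / 100000000 = 0.16 ms.
Propagation delay = d/s = 2000 m / 199000000 m/s = 0.0100503 ms.
Plus processing delay 1.2 ms = 1.2 ms.
Total = 1.37 ms.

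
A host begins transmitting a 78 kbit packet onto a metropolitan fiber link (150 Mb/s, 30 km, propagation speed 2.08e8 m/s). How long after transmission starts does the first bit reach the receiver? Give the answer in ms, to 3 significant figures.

First bit experiences only propagation delay: d/s = 30000/208000000 = 0.144 ms.

0.144 ms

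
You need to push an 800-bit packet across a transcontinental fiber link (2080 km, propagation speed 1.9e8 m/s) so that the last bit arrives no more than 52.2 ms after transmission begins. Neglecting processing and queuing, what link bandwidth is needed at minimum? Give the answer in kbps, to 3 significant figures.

Propagation delay = 2080000 / 190000000 = 10.9474 ms.
Transmission budget = 52.2 − 10.9474 = 41.2526 ms.
R ≥ L / t_tx = 800 bits / 0.0412526 s = 19.4 kbps.

19.4 kbps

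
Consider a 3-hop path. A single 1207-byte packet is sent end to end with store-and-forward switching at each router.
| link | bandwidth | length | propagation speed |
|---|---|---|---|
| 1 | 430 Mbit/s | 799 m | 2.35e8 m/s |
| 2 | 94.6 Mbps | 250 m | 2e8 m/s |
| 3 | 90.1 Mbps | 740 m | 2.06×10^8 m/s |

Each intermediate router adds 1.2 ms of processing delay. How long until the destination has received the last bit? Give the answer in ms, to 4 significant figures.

L = 1207 × 8 = 9656 bits.
Transmission delays (L/R per hop): 0.0224558, 0.102072, 0.10717 ms; sum = 0.231698 ms.
Propagation delays (d/s per hop): 0.0034, 0.00125, 0.00359223 ms; sum = 0.00824223 ms.
Processing at 2 router(s): 2 × 1.2 ms = 2.4 ms.
End-to-end = 2.640 ms.

2.640 ms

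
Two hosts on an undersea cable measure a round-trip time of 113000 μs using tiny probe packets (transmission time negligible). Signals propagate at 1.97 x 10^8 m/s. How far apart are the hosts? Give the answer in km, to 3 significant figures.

One-way propagation = RTT/2 = 56500 μs.
d = s × t = 197000000 × 0.0565 = 11100 km.

11100 km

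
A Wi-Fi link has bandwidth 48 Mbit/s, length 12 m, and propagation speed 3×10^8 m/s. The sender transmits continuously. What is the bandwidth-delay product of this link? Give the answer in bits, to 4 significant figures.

1.920 bits

Propagation delay = 12 / 300000000 = 4e-08 s.
BDP = R × t_prop = 48000000 × 4e-08 = 1.92 bits.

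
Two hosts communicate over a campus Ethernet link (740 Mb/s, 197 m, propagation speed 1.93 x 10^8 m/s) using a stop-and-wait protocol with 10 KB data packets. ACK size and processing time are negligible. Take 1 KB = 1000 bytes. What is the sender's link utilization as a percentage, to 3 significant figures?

98.1 %

t_tx = L/R = 80000/740000000 = 0.000108108 s.
t_prop = 197/193000000 = 1.02073e-06 s; RTT = 2.04145e-06 s.
Cycle = t_tx + RTT = 0.00011015 s.
Utilization = t_tx / cycle = 0.000108108/0.00011015 = 98.1 %.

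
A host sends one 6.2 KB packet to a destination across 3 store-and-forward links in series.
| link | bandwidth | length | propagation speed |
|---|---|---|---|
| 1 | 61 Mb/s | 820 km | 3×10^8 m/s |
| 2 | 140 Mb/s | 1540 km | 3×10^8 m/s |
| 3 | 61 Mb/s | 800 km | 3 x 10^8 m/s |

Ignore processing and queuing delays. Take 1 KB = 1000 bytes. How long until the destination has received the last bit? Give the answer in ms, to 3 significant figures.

L = 49600 bits.
Transmission delays (L/R per hop): 0.813115, 0.354286, 0.813115 ms; sum = 1.98052 ms.
Propagation delays (d/s per hop): 2.73333, 5.13333, 2.66667 ms; sum = 10.5333 ms.
End-to-end = 12.5 ms.

12.5 ms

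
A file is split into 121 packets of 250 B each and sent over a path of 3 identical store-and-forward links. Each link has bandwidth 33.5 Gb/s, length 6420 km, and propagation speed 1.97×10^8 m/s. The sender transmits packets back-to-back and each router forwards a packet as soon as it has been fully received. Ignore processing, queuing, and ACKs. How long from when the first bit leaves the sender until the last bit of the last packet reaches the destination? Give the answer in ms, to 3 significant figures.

Per-hop transmission t_tx = L/R = 2000/33500000000 = 5.97015e-05 ms.
Per-hop propagation t_prop = 6420000/197000000 = 32.5888 ms.
Pipeline fill: first packet needs 3·t_tx to clear all hops; remaining 120 packets each add one t_tx.
Total = (3+121-1)·t_tx + 3·t_prop = 123·5.97015e-05 + 3·32.5888 = 97.8 ms.

97.8 ms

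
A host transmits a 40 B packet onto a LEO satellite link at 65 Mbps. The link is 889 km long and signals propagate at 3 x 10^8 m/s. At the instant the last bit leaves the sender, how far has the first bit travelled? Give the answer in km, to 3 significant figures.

t_tx = L/R = 320/65000000 = 4.92308e-06 s.
Distance = s × t_tx = 300000000 × 4.92308e-06 = 1.48 km.

1.48 km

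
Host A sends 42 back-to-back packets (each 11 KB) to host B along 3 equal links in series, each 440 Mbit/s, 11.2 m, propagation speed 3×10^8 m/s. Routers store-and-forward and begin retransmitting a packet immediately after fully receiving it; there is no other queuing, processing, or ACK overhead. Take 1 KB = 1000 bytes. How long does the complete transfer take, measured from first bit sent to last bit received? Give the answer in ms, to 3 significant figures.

8.80 ms

Per-hop transmission t_tx = L/R = 88000/440000000 = 0.2 ms.
Per-hop propagation t_prop = 11.2/300000000 = 3.73333e-05 ms.
Pipeline fill: first packet needs 3·t_tx to clear all hops; remaining 41 packets each add one t_tx.
Total = (3+42-1)·t_tx + 3·t_prop = 44·0.2 + 3·3.73333e-05 = 8.80 ms.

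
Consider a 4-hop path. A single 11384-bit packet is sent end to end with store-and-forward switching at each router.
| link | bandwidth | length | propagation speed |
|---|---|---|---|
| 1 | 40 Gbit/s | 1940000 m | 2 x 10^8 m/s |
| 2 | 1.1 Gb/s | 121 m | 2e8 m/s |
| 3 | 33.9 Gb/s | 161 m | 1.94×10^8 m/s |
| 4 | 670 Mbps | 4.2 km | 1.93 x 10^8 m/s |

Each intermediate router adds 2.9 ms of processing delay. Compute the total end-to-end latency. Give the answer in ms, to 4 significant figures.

18.45 ms

Transmission delays (L/R per hop): 0.0002846, 0.0103491, 0.000335811, 0.016991 ms; sum = 0.0279605 ms.
Propagation delays (d/s per hop): 9.7, 0.000605, 0.000829897, 0.0217617 ms; sum = 9.7232 ms.
Processing at 3 router(s): 3 × 2.9 ms = 8.7 ms.
End-to-end = 18.45 ms.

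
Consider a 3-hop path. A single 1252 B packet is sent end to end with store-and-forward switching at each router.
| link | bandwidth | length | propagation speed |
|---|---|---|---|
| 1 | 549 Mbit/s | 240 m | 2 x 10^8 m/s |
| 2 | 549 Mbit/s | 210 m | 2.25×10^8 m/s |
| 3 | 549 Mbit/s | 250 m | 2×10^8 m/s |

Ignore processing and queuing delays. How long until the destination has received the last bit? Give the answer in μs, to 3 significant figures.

L = 1252 × 8 = 10016 bits.
Transmission delay per hop = L/R = 10016/549000000 = 18.2441 μs; 3 hops → 54.7322 μs.
Propagation delays (d/s per hop): 1.2, 0.933333, 1.25 μs; sum = 3.38333 μs.
End-to-end = 58.1 μs.

58.1 μs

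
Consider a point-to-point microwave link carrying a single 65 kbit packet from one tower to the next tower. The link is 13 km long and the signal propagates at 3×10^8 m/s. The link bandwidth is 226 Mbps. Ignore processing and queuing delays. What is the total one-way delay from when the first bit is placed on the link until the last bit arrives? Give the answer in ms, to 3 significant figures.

0.331 ms

L = 65000 bits.
Transmission delay = L/R = 65000 / 226000000 = 0.287611 ms.
Propagation delay = d/s = 13000 m / 300000000 m/s = 0.0433333 ms.
Total = 0.331 ms.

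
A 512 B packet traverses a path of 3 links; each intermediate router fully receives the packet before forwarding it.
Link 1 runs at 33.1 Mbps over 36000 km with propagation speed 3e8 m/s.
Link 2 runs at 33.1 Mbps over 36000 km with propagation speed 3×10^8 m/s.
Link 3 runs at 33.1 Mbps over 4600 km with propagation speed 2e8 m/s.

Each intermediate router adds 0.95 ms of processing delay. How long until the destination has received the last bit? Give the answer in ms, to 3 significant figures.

L = 512 × 8 = 4096 bits.
Transmission delay per hop = L/R = 4096/33100000 = 0.123746 ms; 3 hops → 0.371239 ms.
Propagation delays (d/s per hop): 120, 120, 23 ms; sum = 263 ms.
Processing at 2 router(s): 2 × 0.95 ms = 1.9 ms.
End-to-end = 265 ms.

265 ms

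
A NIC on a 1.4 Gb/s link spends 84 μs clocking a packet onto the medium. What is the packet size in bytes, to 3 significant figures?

L = R × t_tx = 1400000000 b/s × 8.4e-05 s = 117600 bits.
In bytes: 117600 / 8 = 14700 bytes.

14700 bytes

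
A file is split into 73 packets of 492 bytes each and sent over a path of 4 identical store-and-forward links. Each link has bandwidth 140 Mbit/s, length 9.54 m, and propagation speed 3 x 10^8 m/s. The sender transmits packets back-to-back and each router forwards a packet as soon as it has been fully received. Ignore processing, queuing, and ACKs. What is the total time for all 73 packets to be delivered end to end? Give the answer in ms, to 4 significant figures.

Per-hop transmission t_tx = L/R = 3936/140000000 = 0.0281143 ms.
Per-hop propagation t_prop = 9.54/300000000 = 3.18e-05 ms.
Pipeline fill: first packet needs 4·t_tx to clear all hops; remaining 72 packets each add one t_tx.
Total = (4+73-1)·t_tx + 4·t_prop = 76·0.0281143 + 4·3.18e-05 = 2.137 ms.

2.137 ms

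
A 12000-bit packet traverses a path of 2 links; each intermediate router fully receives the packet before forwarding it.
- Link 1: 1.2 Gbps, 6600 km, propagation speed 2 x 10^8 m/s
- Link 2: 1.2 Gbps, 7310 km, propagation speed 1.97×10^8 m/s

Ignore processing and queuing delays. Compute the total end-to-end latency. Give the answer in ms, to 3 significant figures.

70.1 ms

Transmission delay per hop = L/R = 12000/1200000000 = 0.01 ms; 2 hops → 0.02 ms.
Propagation delays (d/s per hop): 33, 37.1066 ms; sum = 70.1066 ms.
End-to-end = 70.1 ms.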